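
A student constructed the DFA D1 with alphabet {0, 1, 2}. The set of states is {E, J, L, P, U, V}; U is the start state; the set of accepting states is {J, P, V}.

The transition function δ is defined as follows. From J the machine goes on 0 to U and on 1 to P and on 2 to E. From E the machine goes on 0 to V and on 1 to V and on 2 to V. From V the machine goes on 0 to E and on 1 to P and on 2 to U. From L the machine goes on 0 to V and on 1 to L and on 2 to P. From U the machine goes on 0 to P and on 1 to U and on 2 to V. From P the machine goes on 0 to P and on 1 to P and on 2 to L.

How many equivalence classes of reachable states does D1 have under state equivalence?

5

First remove the unreachable states {J}; 5 states remain.
P0 = {P,V} | {E,L,U}.
On input 0, block {P,V} splits into {V} and {P}.
Split {E,L,U} by δ(·,0) → {E,L} and {U}.
Refine {E,L} on symbol 1: members go to different blocks, giving {E} and {L}.
No further refinement is possible. Final partition (5 blocks): {V} | {E} | {P} | {U} | {L}.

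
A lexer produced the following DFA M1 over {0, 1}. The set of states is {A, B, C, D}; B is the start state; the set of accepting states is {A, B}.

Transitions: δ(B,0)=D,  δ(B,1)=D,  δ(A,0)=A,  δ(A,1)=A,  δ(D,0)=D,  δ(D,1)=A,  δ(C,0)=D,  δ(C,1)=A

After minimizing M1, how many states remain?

Reachable states from the start: {A,B,D}. Unreachable: {C} — drop them.
P0 = {A,B} | {D}.
On input 0, block {A,B} splits into {A} and {B}.
The partition is now stable with 3 blocks: {A} | {D} | {B}.

3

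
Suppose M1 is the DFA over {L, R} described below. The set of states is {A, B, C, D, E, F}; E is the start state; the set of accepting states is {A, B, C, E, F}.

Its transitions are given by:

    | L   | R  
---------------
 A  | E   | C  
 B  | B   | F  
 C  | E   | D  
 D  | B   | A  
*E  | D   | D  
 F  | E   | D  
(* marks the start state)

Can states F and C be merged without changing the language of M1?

Yes

Every state is reachable, so we keep all 6.
P0 = {A,B,C,E,F} | {D}.
Refine {A,B,C,E,F} on symbol L: members go to different blocks, giving {A,B,C,F} and {E}.
Refine {A,B,C,F} on symbol L: members go to different blocks, giving {A,C,F} and {B}.
Refine {A,C,F} on symbol R: members go to different blocks, giving {C,F} and {A}.
Stable partition: {C,F} | {D} | {E} | {B} | {A} — 5 equivalence classes.
F and C lie in the same block of the stable partition, so they are equivalent — no string distinguishes them.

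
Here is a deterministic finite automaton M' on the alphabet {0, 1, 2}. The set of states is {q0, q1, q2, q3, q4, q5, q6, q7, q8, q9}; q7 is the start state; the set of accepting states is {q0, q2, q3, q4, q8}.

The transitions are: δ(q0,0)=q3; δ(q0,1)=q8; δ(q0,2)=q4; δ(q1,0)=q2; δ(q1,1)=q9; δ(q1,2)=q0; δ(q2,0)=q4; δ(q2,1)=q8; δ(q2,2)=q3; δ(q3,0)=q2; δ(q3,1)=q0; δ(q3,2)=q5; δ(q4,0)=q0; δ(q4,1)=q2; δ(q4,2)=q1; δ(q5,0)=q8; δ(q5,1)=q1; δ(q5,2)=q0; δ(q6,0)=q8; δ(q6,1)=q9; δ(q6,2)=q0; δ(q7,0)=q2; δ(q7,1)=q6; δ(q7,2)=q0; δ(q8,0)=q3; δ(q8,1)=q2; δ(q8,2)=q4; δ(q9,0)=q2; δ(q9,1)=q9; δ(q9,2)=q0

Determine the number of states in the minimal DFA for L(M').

Every state is reachable, so we keep all 10.
Initial partition by acceptance: {q0,q2,q3,q4,q8} | {q1,q5,q6,q7,q9}.
Refine {q0,q2,q3,q4,q8} on symbol 2: members go to different blocks, giving {q0,q2,q8} and {q3,q4}.
Stable partition: {q0,q2,q8} | {q1,q5,q6,q7,q9} | {q3,q4} — 3 equivalence classes.

3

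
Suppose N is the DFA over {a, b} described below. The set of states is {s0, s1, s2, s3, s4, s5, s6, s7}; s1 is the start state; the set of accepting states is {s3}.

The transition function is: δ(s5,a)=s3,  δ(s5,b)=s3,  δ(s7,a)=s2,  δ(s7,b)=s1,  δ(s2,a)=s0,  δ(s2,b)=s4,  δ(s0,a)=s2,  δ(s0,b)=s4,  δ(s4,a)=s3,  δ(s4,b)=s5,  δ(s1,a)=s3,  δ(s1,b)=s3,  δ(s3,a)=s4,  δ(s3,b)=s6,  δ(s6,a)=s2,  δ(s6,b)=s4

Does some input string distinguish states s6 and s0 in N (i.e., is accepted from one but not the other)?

Reachable states from the start: {s0,s1,s2,s3,s4,s5,s6}. Unreachable: {s7} — drop them.
Initial partition by acceptance: {s3} | {s0,s1,s2,s4,s5,s6}.
Split {s0,s1,s2,s4,s5,s6} by δ(·,a) → {s0,s2,s6} and {s1,s4,s5}.
Refine {s1,s4,s5} on symbol b: members go to different blocks, giving {s1,s5} and {s4}.
The partition is now stable with 4 blocks: {s3} | {s0,s2,s6} | {s1,s5} | {s4}.
s6 and s0 lie in the same block of the stable partition, so they are equivalent — no string distinguishes them.

No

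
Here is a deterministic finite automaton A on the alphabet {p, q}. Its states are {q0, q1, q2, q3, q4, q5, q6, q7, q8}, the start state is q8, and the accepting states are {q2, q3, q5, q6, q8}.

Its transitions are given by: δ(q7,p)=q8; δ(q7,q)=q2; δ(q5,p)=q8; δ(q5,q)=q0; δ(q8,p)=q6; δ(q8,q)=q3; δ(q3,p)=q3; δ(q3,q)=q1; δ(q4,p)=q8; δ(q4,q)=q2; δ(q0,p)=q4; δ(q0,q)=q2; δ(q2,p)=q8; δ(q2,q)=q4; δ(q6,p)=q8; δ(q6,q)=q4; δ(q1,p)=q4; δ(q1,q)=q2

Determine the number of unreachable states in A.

Starting at q8 and following transitions, the reachable set is {q1, q2, q3, q4, q6, q8}. That leaves q0, q5, q7 unreachable — 3 in total.

3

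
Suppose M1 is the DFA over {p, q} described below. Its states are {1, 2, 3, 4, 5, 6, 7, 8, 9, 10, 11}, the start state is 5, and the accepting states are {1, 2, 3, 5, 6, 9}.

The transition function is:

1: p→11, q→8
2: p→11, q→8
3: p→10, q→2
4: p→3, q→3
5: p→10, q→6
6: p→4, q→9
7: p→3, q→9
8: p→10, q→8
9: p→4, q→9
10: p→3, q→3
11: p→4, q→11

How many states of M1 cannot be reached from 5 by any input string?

Starting at 5 and following transitions, the reachable set is {2, 3, 4, 5, 6, 8, 9, 10, 11}. That leaves 1, 7 unreachable — 2 in total.

2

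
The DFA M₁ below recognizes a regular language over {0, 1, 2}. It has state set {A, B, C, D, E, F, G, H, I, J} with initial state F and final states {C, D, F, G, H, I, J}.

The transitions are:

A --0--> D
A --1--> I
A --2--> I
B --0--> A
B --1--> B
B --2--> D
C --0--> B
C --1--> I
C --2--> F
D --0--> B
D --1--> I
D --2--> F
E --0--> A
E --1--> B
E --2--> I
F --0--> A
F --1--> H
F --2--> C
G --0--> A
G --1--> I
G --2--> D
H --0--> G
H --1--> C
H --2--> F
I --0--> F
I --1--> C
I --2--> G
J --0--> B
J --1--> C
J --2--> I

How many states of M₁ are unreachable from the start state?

2

No path from F leads to E, J; the other 8 states are all reachable.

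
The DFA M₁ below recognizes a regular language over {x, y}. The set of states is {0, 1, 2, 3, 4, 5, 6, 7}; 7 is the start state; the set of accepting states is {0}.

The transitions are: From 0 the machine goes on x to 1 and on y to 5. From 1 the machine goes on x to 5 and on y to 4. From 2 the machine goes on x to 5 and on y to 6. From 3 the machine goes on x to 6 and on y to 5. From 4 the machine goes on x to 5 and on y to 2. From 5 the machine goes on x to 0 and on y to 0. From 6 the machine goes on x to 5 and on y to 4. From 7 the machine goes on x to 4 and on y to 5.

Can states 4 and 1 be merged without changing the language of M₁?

Yes

States {3} cannot be reached from the start state, so discard them.
Start with accepting vs non-accepting: {0} | {1,2,4,5,6,7}.
On input x, block {1,2,4,5,6,7} splits into {1,2,4,6,7} and {5}.
Refine {1,2,4,6,7} on symbol x: members go to different blocks, giving {1,2,4,6} and {7}.
Stable partition: {0} | {1,2,4,6} | {5} | {7} — 4 equivalence classes.
4 and 1 lie in the same block of the stable partition, so they are equivalent — no string distinguishes them.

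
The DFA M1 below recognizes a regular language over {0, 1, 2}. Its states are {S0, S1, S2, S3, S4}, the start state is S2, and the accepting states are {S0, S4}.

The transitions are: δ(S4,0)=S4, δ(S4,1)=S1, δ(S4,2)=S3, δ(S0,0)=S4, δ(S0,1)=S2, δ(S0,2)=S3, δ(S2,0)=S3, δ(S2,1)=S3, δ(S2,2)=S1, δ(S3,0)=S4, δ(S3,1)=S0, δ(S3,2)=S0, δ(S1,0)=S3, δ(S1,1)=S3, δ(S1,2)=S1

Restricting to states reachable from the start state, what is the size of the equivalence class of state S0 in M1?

Every state is reachable, so we keep all 5.
Start with accepting vs non-accepting: {S0,S4} | {S1,S2,S3}.
Split {S1,S2,S3} by δ(·,0) → {S1,S2} and {S3}.
The partition is now stable with 3 blocks: {S0,S4} | {S1,S2} | {S3}.
State S0 belongs to the block {S0,S4}, which has 2 states.

2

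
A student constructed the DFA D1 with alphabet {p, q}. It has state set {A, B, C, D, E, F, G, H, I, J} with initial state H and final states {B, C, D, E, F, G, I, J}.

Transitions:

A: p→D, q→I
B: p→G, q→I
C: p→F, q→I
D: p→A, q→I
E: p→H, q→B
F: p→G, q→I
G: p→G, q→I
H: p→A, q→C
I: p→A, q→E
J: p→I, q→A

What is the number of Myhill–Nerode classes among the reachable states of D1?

First remove the unreachable states {J}; 9 states remain.
Initial partition by acceptance: {B,C,D,E,F,G,I} | {A,H}.
Refine {B,C,D,E,F,G,I} on symbol p: members go to different blocks, giving {B,C,F,G} and {D,E,I}.
Split {A,H} by δ(·,p) → {A} and {H}.
Split {D,E,I} by δ(·,p) → {D,I} and {E}.
Split {D,I} by δ(·,q) → {D} and {I}.
The partition is now stable with 6 blocks: {B,C,F,G} | {A} | {D} | {H} | {E} | {I}.

6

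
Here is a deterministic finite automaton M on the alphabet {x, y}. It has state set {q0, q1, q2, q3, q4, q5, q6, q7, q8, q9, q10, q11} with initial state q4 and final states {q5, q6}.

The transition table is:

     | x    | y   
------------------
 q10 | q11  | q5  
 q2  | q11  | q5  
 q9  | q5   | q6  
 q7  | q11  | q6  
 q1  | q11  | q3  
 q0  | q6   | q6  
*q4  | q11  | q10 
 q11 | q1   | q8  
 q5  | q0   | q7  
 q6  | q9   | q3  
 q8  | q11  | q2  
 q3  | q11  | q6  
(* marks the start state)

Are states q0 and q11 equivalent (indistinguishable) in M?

No

P0 = {q5,q6} | {q0,q1,q2,q3,q4,q7,q8,q9,q10,q11}.
Split {q0,q1,q2,q3,q4,q7,q8,q9,q10,q11} by δ(·,x) → {q1,q2,q3,q4,q7,q8,q10,q11} and {q0,q9}.
Split {q1,q2,q3,q4,q7,q8,q10,q11} by δ(·,y) → {q1,q4,q8,q11} and {q2,q3,q7,q10}.
Split {q1,q4,q8,q11} by δ(·,y) → {q1,q4,q8} and {q11}.
The partition is now stable with 5 blocks: {q5,q6} | {q1,q4,q8} | {q0,q9} | {q2,q3,q7,q10} | {q11}.
q0 and q11 end up in different blocks, so they are distinguishable. For instance, the string 'x' is accepted from only q0.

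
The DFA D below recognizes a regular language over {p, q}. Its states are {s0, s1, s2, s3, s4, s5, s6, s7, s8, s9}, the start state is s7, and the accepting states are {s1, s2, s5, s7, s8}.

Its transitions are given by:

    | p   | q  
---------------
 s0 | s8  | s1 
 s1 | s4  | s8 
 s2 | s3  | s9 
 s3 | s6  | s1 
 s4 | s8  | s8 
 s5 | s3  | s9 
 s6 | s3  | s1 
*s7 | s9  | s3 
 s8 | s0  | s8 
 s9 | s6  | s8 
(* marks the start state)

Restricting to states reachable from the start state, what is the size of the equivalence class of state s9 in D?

Reachable states from the start: {s0,s1,s3,s4,s6,s7,s8,s9}. Unreachable: {s2,s5} — drop them.
Initial partition by acceptance: {s1,s7,s8} | {s0,s3,s4,s6,s9}.
Refine {s1,s7,s8} on symbol q: members go to different blocks, giving {s1,s8} and {s7}.
On input p, block {s0,s3,s4,s6,s9} splits into {s3,s6,s9} and {s0,s4}.
Stable partition: {s1,s8} | {s3,s6,s9} | {s7} | {s0,s4} — 4 equivalence classes.
The equivalence class containing s9 is {s3,s6,s9}, of size 3.

3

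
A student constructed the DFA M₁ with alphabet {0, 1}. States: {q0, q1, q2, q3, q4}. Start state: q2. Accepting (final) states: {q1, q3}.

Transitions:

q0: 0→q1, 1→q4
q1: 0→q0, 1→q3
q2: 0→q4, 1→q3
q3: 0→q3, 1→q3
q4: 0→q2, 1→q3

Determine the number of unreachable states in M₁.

Starting at q2 and following transitions, the reachable set is {q2, q3, q4}. That leaves q0, q1 unreachable — 2 in total.

2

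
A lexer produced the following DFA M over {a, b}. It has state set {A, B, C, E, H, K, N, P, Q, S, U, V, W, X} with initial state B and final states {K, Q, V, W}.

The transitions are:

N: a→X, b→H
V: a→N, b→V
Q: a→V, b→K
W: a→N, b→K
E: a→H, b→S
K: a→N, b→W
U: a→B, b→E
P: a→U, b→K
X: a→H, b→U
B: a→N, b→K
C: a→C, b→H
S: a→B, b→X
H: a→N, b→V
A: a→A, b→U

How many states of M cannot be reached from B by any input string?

4

Starting at B and following transitions, the reachable set is {B, E, H, K, N, S, U, V, W, X}. That leaves A, C, P, Q unreachable — 4 in total.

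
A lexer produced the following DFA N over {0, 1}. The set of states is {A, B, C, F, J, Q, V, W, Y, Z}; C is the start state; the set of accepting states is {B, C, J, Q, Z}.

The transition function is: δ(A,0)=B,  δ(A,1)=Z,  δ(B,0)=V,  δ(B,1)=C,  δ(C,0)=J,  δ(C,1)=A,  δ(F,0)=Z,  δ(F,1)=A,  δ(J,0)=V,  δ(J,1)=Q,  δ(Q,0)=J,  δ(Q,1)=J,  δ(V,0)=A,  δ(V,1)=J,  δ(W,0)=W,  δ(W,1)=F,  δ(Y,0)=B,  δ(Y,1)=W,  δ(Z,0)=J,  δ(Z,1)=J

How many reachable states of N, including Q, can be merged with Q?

2

First remove the unreachable states {F,W,Y}; 7 states remain.
Start with accepting vs non-accepting: {B,C,J,Q,Z} | {A,V}.
Split {B,C,J,Q,Z} by δ(·,0) → {C,Q,Z} and {B,J}.
On input 1, block {C,Q,Z} splits into {Q,Z} and {C}.
Refine {A,V} on symbol 0: members go to different blocks, giving {A} and {V}.
On input 1, block {B,J} splits into {J} and {B}.
The partition is now stable with 6 blocks: {Q,Z} | {A} | {J} | {C} | {V} | {B}.
The equivalence class containing Q is {Q,Z}, of size 2.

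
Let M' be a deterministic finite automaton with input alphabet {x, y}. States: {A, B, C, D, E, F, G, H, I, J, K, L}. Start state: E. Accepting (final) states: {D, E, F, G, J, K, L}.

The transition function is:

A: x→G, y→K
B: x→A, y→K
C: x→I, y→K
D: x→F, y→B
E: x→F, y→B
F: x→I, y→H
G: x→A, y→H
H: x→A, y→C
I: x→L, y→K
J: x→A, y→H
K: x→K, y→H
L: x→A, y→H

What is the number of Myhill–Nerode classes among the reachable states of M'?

First remove the unreachable states {D,J}; 10 states remain.
Initial partition by acceptance: {E,F,G,K,L} | {A,B,C,H,I}.
Refine {E,F,G,K,L} on symbol x: members go to different blocks, giving {F,G,L} and {E,K}.
Refine {A,B,C,H,I} on symbol x: members go to different blocks, giving {B,C,H} and {A,I}.
On input y, block {B,C,H} splits into {B,C} and {H}.
Split {E,K} by δ(·,x) → {E} and {K}.
Stable partition: {F,G,L} | {B,C} | {E} | {A,I} | {H} | {K} — 6 equivalence classes.

6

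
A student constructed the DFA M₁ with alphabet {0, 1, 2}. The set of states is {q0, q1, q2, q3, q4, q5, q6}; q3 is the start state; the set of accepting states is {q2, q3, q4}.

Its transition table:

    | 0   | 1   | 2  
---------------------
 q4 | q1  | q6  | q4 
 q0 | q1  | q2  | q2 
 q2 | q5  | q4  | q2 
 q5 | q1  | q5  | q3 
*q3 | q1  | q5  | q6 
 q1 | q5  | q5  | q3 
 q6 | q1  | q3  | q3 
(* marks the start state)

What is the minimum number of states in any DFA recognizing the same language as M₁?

Reachable states from the start: {q1,q3,q5,q6}. Unreachable: {q0,q2,q4} — drop them.
Start with accepting vs non-accepting: {q3} | {q1,q5,q6}.
Split {q1,q5,q6} by δ(·,1) → {q1,q5} and {q6}.
The partition is now stable with 3 blocks: {q3} | {q1,q5} | {q6}.

3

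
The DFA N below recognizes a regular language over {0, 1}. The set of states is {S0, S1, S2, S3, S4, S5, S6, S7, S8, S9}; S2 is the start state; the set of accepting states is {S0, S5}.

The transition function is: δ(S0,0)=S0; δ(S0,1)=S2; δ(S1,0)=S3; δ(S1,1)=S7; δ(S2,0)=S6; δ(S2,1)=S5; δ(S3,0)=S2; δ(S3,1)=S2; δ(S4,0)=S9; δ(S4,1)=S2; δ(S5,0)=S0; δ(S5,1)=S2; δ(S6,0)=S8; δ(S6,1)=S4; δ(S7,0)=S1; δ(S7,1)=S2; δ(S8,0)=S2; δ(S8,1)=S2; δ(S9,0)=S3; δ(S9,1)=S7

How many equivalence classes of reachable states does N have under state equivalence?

5

P0 = {S0,S5} | {S1,S2,S3,S4,S6,S7,S8,S9}.
Split {S1,S2,S3,S4,S6,S7,S8,S9} by δ(·,1) → {S1,S3,S4,S6,S7,S8,S9} and {S2}.
Split {S1,S3,S4,S6,S7,S8,S9} by δ(·,0) → {S1,S4,S6,S7,S9} and {S3,S8}.
Split {S1,S4,S6,S7,S9} by δ(·,0) → {S1,S6,S9} and {S4,S7}.
The partition is now stable with 5 blocks: {S0,S5} | {S1,S6,S9} | {S2} | {S3,S8} | {S4,S7}.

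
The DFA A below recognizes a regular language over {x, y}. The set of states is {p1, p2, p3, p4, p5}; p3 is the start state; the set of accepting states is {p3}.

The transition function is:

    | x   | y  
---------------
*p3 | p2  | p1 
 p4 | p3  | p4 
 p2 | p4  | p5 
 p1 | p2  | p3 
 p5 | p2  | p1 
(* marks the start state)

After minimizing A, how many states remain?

5

Initial partition by acceptance: {p3} | {p1,p2,p4,p5}.
Split {p1,p2,p4,p5} by δ(·,x) → {p1,p2,p5} and {p4}.
Refine {p1,p2,p5} on symbol x: members go to different blocks, giving {p1,p5} and {p2}.
Split {p1,p5} by δ(·,y) → {p1} and {p5}.
No further refinement is possible. Final partition (5 blocks): {p3} | {p1} | {p4} | {p2} | {p5}.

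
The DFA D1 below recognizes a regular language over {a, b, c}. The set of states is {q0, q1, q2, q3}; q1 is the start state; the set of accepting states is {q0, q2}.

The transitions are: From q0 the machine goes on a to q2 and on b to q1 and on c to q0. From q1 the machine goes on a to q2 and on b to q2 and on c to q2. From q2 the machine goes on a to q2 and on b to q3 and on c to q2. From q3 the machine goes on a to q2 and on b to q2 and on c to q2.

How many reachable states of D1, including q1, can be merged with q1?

2

First remove the unreachable states {q0}; 3 states remain.
P0 = {q2} | {q1,q3}.
No further refinement is possible. Final partition (2 blocks): {q2} | {q1,q3}.
The equivalence class containing q1 is {q1,q3}, of size 2.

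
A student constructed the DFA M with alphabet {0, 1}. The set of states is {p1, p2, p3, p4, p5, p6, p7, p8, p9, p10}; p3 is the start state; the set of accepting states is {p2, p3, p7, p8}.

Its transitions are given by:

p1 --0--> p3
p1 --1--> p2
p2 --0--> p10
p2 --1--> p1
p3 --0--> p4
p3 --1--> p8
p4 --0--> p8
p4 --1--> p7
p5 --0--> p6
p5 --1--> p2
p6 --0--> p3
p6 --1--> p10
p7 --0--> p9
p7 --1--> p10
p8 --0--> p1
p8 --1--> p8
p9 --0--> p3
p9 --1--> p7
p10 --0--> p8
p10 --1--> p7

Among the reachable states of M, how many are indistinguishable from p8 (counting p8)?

2

Reachable states from the start: {p1,p2,p3,p4,p7,p8,p9,p10}. Unreachable: {p5,p6} — drop them.
Initial partition by acceptance: {p2,p3,p7,p8} | {p1,p4,p9,p10}.
Refine {p2,p3,p7,p8} on symbol 1: members go to different blocks, giving {p2,p7} and {p3,p8}.
Stable partition: {p2,p7} | {p1,p4,p9,p10} | {p3,p8} — 3 equivalence classes.
The equivalence class containing p8 is {p3,p8}, of size 2.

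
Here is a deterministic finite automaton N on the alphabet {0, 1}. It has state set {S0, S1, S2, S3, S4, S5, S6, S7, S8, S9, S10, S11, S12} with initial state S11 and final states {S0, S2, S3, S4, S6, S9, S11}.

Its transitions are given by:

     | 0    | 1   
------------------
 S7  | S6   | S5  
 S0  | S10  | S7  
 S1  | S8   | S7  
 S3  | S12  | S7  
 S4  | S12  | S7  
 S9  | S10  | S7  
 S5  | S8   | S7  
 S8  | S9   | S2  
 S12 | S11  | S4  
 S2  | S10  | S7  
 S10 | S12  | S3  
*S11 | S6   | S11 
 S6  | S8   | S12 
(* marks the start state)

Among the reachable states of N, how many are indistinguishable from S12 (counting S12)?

1

States {S0,S1} cannot be reached from the start state, so discard them.
Start with accepting vs non-accepting: {S2,S3,S4,S6,S9,S11} | {S5,S7,S8,S10,S12}.
Split {S2,S3,S4,S6,S9,S11} by δ(·,0) → {S2,S3,S4,S6,S9} and {S11}.
On input 0, block {S5,S7,S8,S10,S12} splits into {S5,S10} and {S7,S8} and {S12}.
Refine {S2,S3,S4,S6,S9} on symbol 0: members go to different blocks, giving {S2,S9} and {S3,S4} and {S6}.
Split {S5,S10} by δ(·,0) → {S5} and {S10}.
Refine {S7,S8} on symbol 0: members go to different blocks, giving {S7} and {S8}.
No further refinement is possible. Final partition (9 blocks): {S2,S9} | {S5} | {S11} | {S7} | {S12} | {S3,S4} | {S6} | {S10} | {S8}.
State S12 belongs to the block {S12}, which has 1 states.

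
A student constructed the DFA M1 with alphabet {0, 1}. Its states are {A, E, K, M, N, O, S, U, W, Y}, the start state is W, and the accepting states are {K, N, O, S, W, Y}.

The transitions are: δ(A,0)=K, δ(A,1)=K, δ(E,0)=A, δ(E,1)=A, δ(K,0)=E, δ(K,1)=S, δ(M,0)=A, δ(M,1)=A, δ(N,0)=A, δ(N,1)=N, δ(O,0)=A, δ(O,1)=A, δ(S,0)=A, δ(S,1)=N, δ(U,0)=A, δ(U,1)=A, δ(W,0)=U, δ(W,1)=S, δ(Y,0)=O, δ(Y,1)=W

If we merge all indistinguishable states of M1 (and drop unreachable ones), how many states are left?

First remove the unreachable states {M,O,Y}; 7 states remain.
P0 = {K,N,S,W} | {A,E,U}.
Refine {A,E,U} on symbol 0: members go to different blocks, giving {E,U} and {A}.
Split {K,N,S,W} by δ(·,0) → {K,W} and {N,S}.
Stable partition: {K,W} | {E,U} | {A} | {N,S} — 4 equivalence classes.

4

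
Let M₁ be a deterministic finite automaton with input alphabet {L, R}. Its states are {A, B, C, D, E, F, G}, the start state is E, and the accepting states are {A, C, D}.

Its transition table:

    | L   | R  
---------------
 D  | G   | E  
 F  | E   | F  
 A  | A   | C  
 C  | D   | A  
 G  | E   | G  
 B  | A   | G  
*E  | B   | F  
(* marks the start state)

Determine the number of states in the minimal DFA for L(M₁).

All states are reachable from the start state.
Start with accepting vs non-accepting: {A,C,D} | {B,E,F,G}.
Split {A,C,D} by δ(·,L) → {A,C} and {D}.
Split {A,C} by δ(·,L) → {A} and {C}.
Split {B,E,F,G} by δ(·,L) → {E,F,G} and {B}.
Refine {E,F,G} on symbol L: members go to different blocks, giving {F,G} and {E}.
No further refinement is possible. Final partition (6 blocks): {A} | {F,G} | {D} | {C} | {B} | {E}.

6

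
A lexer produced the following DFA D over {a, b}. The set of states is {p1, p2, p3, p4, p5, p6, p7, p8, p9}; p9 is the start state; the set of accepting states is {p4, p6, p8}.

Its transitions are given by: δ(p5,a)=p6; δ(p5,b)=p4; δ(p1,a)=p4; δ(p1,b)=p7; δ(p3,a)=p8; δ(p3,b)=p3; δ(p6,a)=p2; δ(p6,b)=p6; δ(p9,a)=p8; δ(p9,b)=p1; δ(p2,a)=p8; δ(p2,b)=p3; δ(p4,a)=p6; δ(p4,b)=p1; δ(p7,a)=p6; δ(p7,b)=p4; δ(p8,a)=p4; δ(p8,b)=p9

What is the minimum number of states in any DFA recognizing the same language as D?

First remove the unreachable states {p5}; 8 states remain.
P0 = {p4,p6,p8} | {p1,p2,p3,p7,p9}.
On input a, block {p4,p6,p8} splits into {p4,p8} and {p6}.
Refine {p4,p8} on symbol a: members go to different blocks, giving {p4} and {p8}.
On input a, block {p1,p2,p3,p7,p9} splits into {p2,p3,p9} and {p1} and {p7}.
Refine {p2,p3,p9} on symbol b: members go to different blocks, giving {p2,p3} and {p9}.
Stable partition: {p4} | {p2,p3} | {p6} | {p8} | {p1} | {p7} | {p9} — 7 equivalence classes.

7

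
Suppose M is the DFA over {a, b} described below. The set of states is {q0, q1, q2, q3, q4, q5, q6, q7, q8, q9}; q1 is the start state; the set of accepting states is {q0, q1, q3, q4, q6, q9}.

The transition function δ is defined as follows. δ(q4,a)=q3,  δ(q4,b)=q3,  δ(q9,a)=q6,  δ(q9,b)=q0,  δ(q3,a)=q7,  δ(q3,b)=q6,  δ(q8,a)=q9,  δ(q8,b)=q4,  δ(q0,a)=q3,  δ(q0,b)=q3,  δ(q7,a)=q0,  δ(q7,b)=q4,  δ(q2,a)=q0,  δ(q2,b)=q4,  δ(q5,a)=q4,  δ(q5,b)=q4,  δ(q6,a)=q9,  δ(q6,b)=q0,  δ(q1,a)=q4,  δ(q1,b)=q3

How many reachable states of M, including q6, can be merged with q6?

States {q2,q5,q8} cannot be reached from the start state, so discard them.
Start with accepting vs non-accepting: {q0,q1,q3,q4,q6,q9} | {q7}.
Split {q0,q1,q3,q4,q6,q9} by δ(·,a) → {q0,q1,q4,q6,q9} and {q3}.
Split {q0,q1,q4,q6,q9} by δ(·,a) → {q1,q6,q9} and {q0,q4}.
Split {q1,q6,q9} by δ(·,a) → {q6,q9} and {q1}.
The partition is now stable with 5 blocks: {q6,q9} | {q7} | {q3} | {q0,q4} | {q1}.
State q6 belongs to the block {q6,q9}, which has 2 states.

2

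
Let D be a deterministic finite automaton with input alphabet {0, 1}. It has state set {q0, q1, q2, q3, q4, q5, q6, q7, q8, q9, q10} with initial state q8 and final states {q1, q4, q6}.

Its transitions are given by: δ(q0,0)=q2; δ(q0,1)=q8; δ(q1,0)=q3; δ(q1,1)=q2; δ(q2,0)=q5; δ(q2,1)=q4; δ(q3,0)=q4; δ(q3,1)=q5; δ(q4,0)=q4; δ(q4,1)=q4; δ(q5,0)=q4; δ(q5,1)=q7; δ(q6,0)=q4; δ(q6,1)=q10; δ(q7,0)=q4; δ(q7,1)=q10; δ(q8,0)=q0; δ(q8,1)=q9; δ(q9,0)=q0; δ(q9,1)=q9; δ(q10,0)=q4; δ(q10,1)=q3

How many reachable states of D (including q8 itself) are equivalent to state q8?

2

Reachable states from the start: {q0,q2,q3,q4,q5,q7,q8,q9,q10}. Unreachable: {q1,q6} — drop them.
P0 = {q4} | {q0,q2,q3,q5,q7,q8,q9,q10}.
Refine {q0,q2,q3,q5,q7,q8,q9,q10} on symbol 0: members go to different blocks, giving {q0,q2,q8,q9} and {q3,q5,q7,q10}.
Refine {q0,q2,q8,q9} on symbol 0: members go to different blocks, giving {q0,q8,q9} and {q2}.
On input 0, block {q0,q8,q9} splits into {q8,q9} and {q0}.
The partition is now stable with 5 blocks: {q4} | {q8,q9} | {q3,q5,q7,q10} | {q2} | {q0}.
State q8 belongs to the block {q8,q9}, which has 2 states.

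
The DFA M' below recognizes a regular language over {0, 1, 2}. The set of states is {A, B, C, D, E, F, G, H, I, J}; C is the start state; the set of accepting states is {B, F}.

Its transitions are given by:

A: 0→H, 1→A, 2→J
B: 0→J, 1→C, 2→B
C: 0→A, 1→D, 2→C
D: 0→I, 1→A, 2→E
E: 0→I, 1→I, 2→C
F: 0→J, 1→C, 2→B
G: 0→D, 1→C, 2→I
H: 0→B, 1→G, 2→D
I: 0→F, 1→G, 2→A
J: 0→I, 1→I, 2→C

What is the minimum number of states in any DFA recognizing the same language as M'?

Every state is reachable, so we keep all 10.
Start with accepting vs non-accepting: {B,F} | {A,C,D,E,G,H,I,J}.
On input 0, block {A,C,D,E,G,H,I,J} splits into {A,C,D,E,G,J} and {H,I}.
On input 0, block {A,C,D,E,G,J} splits into {A,D,E,J} and {C,G}.
Split {A,D,E,J} by δ(·,1) → {A,D} and {E,J}.
On input 1, block {C,G} splits into {C} and {G}.
The partition is now stable with 6 blocks: {B,F} | {A,D} | {H,I} | {C} | {E,J} | {G}.

6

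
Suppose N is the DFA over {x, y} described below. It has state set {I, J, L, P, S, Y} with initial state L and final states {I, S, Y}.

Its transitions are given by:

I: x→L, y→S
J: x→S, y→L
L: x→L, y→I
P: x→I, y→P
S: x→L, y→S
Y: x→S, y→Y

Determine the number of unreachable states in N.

Starting at L and following transitions, the reachable set is {I, L, S}. That leaves J, P, Y unreachable — 3 in total.

3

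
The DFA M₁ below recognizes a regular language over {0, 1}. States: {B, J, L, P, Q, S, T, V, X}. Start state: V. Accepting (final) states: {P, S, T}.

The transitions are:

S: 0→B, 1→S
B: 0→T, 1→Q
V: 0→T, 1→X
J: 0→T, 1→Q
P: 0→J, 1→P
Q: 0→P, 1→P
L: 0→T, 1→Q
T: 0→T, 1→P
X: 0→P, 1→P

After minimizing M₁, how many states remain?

First remove the unreachable states {B,L,S}; 6 states remain.
Initial partition by acceptance: {P,T} | {J,Q,V,X}.
Refine {P,T} on symbol 0: members go to different blocks, giving {P} and {T}.
Refine {J,Q,V,X} on symbol 0: members go to different blocks, giving {J,V} and {Q,X}.
Stable partition: {P} | {J,V} | {T} | {Q,X} — 4 equivalence classes.

4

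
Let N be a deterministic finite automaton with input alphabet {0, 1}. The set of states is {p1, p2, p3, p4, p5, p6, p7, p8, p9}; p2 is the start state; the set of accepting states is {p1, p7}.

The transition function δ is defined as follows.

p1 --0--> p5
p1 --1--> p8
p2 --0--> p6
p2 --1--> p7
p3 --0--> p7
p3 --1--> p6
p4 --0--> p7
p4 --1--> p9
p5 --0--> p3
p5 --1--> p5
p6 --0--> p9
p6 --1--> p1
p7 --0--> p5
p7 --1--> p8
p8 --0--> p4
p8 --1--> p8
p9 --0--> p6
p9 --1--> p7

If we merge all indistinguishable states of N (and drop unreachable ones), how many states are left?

4

All states are reachable from the start state.
P0 = {p1,p7} | {p2,p3,p4,p5,p6,p8,p9}.
Refine {p2,p3,p4,p5,p6,p8,p9} on symbol 0: members go to different blocks, giving {p2,p5,p6,p8,p9} and {p3,p4}.
Refine {p2,p5,p6,p8,p9} on symbol 0: members go to different blocks, giving {p2,p6,p9} and {p5,p8}.
The partition is now stable with 4 blocks: {p1,p7} | {p2,p6,p9} | {p3,p4} | {p5,p8}.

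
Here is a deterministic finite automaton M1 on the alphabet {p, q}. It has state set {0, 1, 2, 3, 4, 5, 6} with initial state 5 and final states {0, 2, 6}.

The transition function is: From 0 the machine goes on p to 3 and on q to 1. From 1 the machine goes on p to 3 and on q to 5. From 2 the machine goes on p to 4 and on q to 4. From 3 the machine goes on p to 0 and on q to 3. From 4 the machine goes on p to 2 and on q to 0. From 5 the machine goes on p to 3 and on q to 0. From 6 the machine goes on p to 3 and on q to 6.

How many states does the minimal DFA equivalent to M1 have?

4

First remove the unreachable states {2,4,6}; 4 states remain.
Start with accepting vs non-accepting: {0} | {1,3,5}.
Split {1,3,5} by δ(·,p) → {1,5} and {3}.
On input q, block {1,5} splits into {1} and {5}.
Stable partition: {0} | {1} | {3} | {5} — 4 equivalence classes.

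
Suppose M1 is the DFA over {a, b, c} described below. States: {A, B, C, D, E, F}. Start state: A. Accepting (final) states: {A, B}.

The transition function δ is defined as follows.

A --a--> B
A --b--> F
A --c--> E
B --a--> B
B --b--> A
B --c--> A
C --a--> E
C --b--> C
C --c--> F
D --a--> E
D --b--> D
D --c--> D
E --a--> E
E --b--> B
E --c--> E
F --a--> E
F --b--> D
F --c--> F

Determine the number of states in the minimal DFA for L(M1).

4

Reachable states from the start: {A,B,D,E,F}. Unreachable: {C} — drop them.
Initial partition by acceptance: {A,B} | {D,E,F}.
Refine {A,B} on symbol b: members go to different blocks, giving {A} and {B}.
Split {D,E,F} by δ(·,b) → {D,F} and {E}.
No further refinement is possible. Final partition (4 blocks): {A} | {D,F} | {B} | {E}.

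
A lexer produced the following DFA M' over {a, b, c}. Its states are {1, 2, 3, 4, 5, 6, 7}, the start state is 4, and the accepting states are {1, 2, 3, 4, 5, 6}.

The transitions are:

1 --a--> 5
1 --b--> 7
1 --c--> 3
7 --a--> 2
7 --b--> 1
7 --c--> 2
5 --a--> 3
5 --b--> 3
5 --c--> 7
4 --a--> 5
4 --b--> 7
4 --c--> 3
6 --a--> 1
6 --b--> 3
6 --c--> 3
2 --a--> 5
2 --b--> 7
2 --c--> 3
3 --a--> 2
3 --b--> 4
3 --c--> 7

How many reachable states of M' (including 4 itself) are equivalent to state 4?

States {6} cannot be reached from the start state, so discard them.
Initial partition by acceptance: {1,2,3,4,5} | {7}.
On input b, block {1,2,3,4,5} splits into {1,2,4} and {3,5}.
Split {3,5} by δ(·,a) → {3} and {5}.
No further refinement is possible. Final partition (4 blocks): {1,2,4} | {7} | {3} | {5}.
The equivalence class containing 4 is {1,2,4}, of size 3.

3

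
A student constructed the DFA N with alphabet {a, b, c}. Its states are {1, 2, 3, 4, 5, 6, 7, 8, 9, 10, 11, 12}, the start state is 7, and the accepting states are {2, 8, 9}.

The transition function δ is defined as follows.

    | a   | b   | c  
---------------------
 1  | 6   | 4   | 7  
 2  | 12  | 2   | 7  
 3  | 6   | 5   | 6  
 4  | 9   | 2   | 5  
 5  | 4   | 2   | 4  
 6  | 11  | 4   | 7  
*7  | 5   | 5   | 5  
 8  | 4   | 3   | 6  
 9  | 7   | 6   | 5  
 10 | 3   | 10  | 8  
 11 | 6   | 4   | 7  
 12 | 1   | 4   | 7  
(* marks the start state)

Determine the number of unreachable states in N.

3

No path from 7 leads to 3, 8, 10; the other 9 states are all reachable.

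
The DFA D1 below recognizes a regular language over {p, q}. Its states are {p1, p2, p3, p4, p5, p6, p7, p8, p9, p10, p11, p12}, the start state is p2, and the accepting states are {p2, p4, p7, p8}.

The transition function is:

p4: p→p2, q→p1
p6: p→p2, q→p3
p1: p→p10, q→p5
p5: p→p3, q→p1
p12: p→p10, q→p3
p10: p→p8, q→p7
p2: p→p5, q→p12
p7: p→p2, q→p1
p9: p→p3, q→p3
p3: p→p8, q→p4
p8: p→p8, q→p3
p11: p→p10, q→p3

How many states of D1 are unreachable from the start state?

Starting at p2 and following transitions, the reachable set is {p1, p2, p3, p4, p5, p7, p8, p10, p12}. That leaves p6, p9, p11 unreachable — 3 in total.

3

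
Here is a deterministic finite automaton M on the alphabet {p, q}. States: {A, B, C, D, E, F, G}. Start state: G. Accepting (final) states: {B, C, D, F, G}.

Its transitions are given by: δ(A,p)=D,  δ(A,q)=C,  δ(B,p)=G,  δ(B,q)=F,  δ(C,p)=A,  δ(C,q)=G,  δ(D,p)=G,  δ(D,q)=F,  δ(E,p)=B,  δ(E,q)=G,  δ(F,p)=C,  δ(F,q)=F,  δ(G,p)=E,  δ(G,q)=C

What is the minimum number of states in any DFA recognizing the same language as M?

All states are reachable from the start state.
Initial partition by acceptance: {B,C,D,F,G} | {A,E}.
Refine {B,C,D,F,G} on symbol p: members go to different blocks, giving {B,D,F} and {C,G}.
No further refinement is possible. Final partition (3 blocks): {B,D,F} | {A,E} | {C,G}.

3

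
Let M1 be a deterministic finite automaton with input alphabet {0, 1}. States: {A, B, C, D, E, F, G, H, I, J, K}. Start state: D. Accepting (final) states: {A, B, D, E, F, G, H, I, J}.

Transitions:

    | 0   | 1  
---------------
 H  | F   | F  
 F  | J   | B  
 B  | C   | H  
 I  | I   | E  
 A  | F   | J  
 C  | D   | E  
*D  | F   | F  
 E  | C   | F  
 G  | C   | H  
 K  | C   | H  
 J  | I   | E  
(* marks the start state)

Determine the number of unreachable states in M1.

Starting at D and following transitions, the reachable set is {B, C, D, E, F, H, I, J}. That leaves A, G, K unreachable — 3 in total.

3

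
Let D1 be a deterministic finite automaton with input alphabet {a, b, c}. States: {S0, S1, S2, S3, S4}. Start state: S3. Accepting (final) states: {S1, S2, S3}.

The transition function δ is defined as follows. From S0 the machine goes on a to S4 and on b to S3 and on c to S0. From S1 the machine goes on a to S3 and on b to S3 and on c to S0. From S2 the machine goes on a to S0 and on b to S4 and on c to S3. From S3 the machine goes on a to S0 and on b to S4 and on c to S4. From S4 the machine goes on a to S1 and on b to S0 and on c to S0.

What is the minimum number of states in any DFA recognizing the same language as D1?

First remove the unreachable states {S2}; 4 states remain.
Initial partition by acceptance: {S1,S3} | {S0,S4}.
On input a, block {S1,S3} splits into {S1} and {S3}.
On input a, block {S0,S4} splits into {S0} and {S4}.
No further refinement is possible. Final partition (4 blocks): {S1} | {S0} | {S3} | {S4}.

4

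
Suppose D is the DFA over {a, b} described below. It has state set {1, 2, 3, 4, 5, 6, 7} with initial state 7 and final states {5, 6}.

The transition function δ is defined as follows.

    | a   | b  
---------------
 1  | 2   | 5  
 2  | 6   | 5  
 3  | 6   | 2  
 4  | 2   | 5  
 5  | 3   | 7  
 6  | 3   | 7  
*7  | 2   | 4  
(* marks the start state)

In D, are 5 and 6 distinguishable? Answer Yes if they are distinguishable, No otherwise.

First remove the unreachable states {1}; 6 states remain.
Start with accepting vs non-accepting: {5,6} | {2,3,4,7}.
Split {2,3,4,7} by δ(·,a) → {2,3} and {4,7}.
Split {2,3} by δ(·,b) → {2} and {3}.
On input b, block {4,7} splits into {4} and {7}.
Stable partition: {5,6} | {2} | {4} | {3} | {7} — 5 equivalence classes.
5 and 6 lie in the same block of the stable partition, so they are equivalent — no string distinguishes them.

No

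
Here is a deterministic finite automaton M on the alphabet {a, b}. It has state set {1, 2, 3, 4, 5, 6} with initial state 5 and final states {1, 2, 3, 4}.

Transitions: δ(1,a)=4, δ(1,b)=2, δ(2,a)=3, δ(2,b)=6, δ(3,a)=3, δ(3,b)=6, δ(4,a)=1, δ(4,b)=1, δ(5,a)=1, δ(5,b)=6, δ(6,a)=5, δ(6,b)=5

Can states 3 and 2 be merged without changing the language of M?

Start with accepting vs non-accepting: {1,2,3,4} | {5,6}.
On input b, block {1,2,3,4} splits into {1,4} and {2,3}.
On input b, block {1,4} splits into {1} and {4}.
Refine {5,6} on symbol a: members go to different blocks, giving {5} and {6}.
No further refinement is possible. Final partition (5 blocks): {1} | {5} | {2,3} | {4} | {6}.
3 and 2 lie in the same block of the stable partition, so they are equivalent — no string distinguishes them.

Yes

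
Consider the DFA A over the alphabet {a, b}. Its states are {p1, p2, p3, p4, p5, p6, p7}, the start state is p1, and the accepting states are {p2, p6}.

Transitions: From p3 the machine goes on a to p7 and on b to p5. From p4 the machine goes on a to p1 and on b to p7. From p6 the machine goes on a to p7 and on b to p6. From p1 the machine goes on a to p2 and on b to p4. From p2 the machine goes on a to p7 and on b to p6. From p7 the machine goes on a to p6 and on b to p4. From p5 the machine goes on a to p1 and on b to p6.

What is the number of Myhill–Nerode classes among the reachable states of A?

3

First remove the unreachable states {p3,p5}; 5 states remain.
Start with accepting vs non-accepting: {p2,p6} | {p1,p4,p7}.
On input a, block {p1,p4,p7} splits into {p1,p7} and {p4}.
The partition is now stable with 3 blocks: {p2,p6} | {p1,p7} | {p4}.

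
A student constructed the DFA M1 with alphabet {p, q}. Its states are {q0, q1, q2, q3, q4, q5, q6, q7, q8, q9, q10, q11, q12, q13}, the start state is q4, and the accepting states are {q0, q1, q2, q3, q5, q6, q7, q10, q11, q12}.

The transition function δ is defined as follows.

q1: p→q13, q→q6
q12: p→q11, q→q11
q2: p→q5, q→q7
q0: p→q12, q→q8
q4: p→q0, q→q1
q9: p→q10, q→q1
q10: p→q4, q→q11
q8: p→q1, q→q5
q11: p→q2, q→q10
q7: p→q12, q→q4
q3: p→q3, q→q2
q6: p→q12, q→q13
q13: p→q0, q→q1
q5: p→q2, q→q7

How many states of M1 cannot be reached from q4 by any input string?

Starting at q4 and following transitions, the reachable set is {q0, q1, q2, q4, q5, q6, q7, q8, q10, q11, q12, q13}. That leaves q3, q9 unreachable — 2 in total.

2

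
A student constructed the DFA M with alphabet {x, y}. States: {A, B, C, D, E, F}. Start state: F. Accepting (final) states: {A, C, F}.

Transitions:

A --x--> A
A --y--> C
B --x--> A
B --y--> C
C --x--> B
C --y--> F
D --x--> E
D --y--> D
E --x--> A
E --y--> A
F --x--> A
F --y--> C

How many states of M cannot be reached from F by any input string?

No path from F leads to D, E; the other 4 states are all reachable.

2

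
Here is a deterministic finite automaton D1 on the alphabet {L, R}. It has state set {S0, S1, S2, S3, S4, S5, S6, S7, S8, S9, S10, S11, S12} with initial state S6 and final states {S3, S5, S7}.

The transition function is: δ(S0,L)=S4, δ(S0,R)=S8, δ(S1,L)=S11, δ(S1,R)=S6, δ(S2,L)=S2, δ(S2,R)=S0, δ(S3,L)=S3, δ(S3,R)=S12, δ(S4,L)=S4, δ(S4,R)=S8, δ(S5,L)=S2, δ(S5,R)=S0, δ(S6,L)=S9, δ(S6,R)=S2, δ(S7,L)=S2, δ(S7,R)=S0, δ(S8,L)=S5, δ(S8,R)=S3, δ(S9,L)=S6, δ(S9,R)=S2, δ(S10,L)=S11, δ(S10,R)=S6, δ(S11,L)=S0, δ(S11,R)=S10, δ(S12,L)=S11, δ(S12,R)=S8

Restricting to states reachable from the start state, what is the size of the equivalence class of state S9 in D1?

Reachable states from the start: {S0,S2,S3,S4,S5,S6,S8,S9,S10,S11,S12}. Unreachable: {S1,S7} — drop them.
Start with accepting vs non-accepting: {S3,S5} | {S0,S2,S4,S6,S8,S9,S10,S11,S12}.
Split {S3,S5} by δ(·,L) → {S3} and {S5}.
Refine {S0,S2,S4,S6,S8,S9,S10,S11,S12} on symbol L: members go to different blocks, giving {S0,S2,S4,S6,S9,S10,S11,S12} and {S8}.
Refine {S0,S2,S4,S6,S9,S10,S11,S12} on symbol R: members go to different blocks, giving {S2,S6,S9,S10,S11} and {S0,S4,S12}.
On input L, block {S2,S6,S9,S10,S11} splits into {S2,S6,S9,S10} and {S11}.
Split {S2,S6,S9,S10} by δ(·,L) → {S2,S6,S9} and {S10}.
Split {S2,S6,S9} by δ(·,R) → {S6,S9} and {S2}.
Refine {S0,S4,S12} on symbol L: members go to different blocks, giving {S0,S4} and {S12}.
Stable partition: {S3} | {S6,S9} | {S5} | {S8} | {S0,S4} | {S11} | {S10} | {S2} | {S12} — 9 equivalence classes.
State S9 belongs to the block {S6,S9}, which has 2 states.

2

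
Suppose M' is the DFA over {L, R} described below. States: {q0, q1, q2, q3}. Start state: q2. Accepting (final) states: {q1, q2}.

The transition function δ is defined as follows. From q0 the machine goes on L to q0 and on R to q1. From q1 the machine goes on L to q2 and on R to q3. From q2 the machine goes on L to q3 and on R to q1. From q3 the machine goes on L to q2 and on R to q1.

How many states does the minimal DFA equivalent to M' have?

First remove the unreachable states {q0}; 3 states remain.
Start with accepting vs non-accepting: {q1,q2} | {q3}.
Refine {q1,q2} on symbol L: members go to different blocks, giving {q1} and {q2}.
Stable partition: {q1} | {q3} | {q2} — 3 equivalence classes.

3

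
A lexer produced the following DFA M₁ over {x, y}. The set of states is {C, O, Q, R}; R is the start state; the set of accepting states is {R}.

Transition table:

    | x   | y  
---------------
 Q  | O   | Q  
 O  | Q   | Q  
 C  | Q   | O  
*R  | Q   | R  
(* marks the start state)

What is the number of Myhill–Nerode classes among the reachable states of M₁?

States {C} cannot be reached from the start state, so discard them.
Initial partition by acceptance: {R} | {O,Q}.
No further refinement is possible. Final partition (2 blocks): {R} | {O,Q}.

2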